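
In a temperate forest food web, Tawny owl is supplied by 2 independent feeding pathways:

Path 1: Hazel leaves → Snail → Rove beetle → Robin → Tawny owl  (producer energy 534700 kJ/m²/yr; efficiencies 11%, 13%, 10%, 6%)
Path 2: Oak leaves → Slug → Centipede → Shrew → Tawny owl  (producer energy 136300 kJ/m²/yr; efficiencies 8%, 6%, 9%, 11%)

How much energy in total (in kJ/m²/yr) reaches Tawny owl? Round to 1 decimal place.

Path 1: 534700 × 0.11 × 0.13 × 0.1 × 0.06 = 45.87726 kJ/m²/yr
Path 2: 136300 × 0.08 × 0.06 × 0.09 × 0.11 = 6.476976 kJ/m²/yr
Total at Tawny owl: 45.87726 + 6.476976 = 52.354236 kJ/m²/yr

52.4 kJ/m²/yr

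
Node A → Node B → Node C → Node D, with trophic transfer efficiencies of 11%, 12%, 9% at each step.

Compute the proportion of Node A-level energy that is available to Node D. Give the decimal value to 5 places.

Product of link efficiencies: 0.11 × 0.12 × 0.09 = 0.001188

0.00119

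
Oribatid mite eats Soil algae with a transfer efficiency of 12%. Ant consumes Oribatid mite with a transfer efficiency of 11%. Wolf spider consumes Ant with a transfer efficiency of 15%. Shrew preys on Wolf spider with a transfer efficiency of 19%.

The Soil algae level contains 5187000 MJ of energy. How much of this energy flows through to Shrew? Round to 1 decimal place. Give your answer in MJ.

1951.3 MJ

Oribatid mite: 5187000 × 0.12 = 622440 MJ
Ant: 622440 × 0.11 = 68468.4 MJ
Wolf spider: 68468.4 × 0.15 = 10270.26 MJ
Shrew: 10270.26 × 0.19 = 1951.3494 MJ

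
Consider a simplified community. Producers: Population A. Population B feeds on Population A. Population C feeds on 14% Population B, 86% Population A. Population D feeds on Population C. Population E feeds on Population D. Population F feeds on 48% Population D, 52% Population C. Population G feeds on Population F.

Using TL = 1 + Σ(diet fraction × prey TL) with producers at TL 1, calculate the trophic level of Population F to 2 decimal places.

Population B: 1 + 1 = 2
Population C: 1 + (0.14×2 + 0.86×1) = 2.14
Population D: 1 + 2.14 = 3.14
Population E: 1 + 3.14 = 4.14
Population F: 1 + (0.48×3.14 + 0.52×2.14) = 3.62
Population G: 1 + 3.62 = 4.62

3.62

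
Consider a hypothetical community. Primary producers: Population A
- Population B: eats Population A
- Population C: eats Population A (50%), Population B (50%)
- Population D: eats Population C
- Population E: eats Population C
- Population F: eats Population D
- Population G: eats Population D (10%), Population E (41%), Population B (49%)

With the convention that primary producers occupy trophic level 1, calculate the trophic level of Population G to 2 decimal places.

3.77

Population B: 1 + 1 = 2
Population C: 1 + (0.5×1 + 0.5×2) = 2.5
Population D: 1 + 2.5 = 3.5
Population E: 1 + 2.5 = 3.5
Population F: 1 + 3.5 = 4.5
Population G: 1 + (0.1×3.5 + 0.41×3.5 + 0.49×2) = 3.765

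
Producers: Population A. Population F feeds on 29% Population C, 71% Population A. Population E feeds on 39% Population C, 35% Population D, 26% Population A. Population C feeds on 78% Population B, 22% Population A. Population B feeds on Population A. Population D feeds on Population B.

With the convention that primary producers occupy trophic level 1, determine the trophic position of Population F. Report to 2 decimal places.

2.52

Population B: 1 + 1 = 2
Population C: 1 + (0.78×2 + 0.22×1) = 2.78
Population D: 1 + 2 = 3
Population E: 1 + (0.39×2.78 + 0.35×3 + 0.26×1) = 3.3942
Population F: 1 + (0.29×2.78 + 0.71×1) = 2.5162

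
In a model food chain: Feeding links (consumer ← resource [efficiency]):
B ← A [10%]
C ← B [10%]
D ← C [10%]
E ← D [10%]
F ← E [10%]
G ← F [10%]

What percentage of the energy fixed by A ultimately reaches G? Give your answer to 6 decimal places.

0.000100%

Product of link efficiencies: 0.1 × 0.1 × 0.1 × 0.1 × 0.1 × 0.1 = 0.000001
As a percentage: 0.000001 × 100 = 0.000100%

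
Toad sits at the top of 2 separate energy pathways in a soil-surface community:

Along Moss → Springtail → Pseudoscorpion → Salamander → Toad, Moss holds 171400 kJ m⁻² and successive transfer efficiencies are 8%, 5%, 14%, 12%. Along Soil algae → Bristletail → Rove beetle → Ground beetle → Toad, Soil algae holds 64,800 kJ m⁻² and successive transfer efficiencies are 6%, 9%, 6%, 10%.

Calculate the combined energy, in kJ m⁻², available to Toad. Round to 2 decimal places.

Via Moss: 171400 × 0.08 × 0.05 × 0.14 × 0.12 = 11.51808 kJ m⁻²
Via Soil algae: 64800 × 0.06 × 0.09 × 0.06 × 0.1 = 2.09952 kJ m⁻²
Total at Toad: 11.51808 + 2.09952 = 13.6176 kJ m⁻²

13.62 kJ m⁻²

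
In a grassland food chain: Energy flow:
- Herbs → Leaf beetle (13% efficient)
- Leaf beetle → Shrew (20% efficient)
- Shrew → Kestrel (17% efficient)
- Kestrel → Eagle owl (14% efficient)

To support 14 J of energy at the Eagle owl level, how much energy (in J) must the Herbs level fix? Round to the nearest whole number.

22624 J

Cumulative transfer efficiency: 0.13 × 0.2 × 0.17 × 0.14 = 0.0006188
Herbs energy = 14 / 0.0006188 = 22624 J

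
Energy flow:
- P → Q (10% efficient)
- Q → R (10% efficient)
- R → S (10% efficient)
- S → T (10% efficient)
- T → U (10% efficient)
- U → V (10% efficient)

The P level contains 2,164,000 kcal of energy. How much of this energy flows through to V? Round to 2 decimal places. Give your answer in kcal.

Q: 2164000 × 0.1 = 216400 kcal
R: 216400 × 0.1 = 21640 kcal
S: 21640 × 0.1 = 2164 kcal
T: 2164 × 0.1 = 216.4 kcal
U: 216.4 × 0.1 = 21.64 kcal
V: 21.64 × 0.1 = 2.164 kcal

2.16 kcal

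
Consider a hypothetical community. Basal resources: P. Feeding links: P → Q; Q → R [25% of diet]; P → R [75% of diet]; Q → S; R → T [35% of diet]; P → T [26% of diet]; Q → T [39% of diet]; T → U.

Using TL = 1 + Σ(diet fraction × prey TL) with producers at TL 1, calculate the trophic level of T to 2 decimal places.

Q: 1 + 1 = 2
R: 1 + (0.25×2 + 0.75×1) = 2.25
S: 1 + 2 = 3
T: 1 + (0.35×2.25 + 0.26×1 + 0.39×2) = 2.8275
U: 1 + 2.8275 = 3.8275

2.83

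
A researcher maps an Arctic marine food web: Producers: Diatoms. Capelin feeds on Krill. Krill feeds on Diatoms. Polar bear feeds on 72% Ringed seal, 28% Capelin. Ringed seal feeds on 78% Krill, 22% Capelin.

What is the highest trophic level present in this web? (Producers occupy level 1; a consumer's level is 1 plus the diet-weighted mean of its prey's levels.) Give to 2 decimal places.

Krill: 1 + 1 = 2
Capelin: 1 + 2 = 3
Ringed seal: 1 + (0.78×2 + 0.22×3) = 3.22
Polar bear: 1 + (0.72×3.22 + 0.28×3) = 4.1584

4.16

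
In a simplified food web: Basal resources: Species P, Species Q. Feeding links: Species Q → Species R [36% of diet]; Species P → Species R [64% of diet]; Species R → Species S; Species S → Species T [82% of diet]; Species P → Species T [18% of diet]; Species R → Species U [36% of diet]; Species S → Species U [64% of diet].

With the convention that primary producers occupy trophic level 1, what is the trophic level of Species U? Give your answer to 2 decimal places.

3.64

Species R: 1 + (0.36×1 + 0.64×1) = 2
Species S: 1 + 2 = 3
Species T: 1 + (0.82×3 + 0.18×1) = 3.64
Species U: 1 + (0.36×2 + 0.64×3) = 3.64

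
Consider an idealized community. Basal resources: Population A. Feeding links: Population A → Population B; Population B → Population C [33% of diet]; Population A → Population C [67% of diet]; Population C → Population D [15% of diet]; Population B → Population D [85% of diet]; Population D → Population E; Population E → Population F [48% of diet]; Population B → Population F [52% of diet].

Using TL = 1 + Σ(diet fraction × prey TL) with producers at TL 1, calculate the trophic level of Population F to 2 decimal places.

3.98

Population B: 1 + 1 = 2
Population C: 1 + (0.33×2 + 0.67×1) = 2.33
Population D: 1 + (0.15×2.33 + 0.85×2) = 3.0495
Population E: 1 + 3.0495 = 4.0495
Population F: 1 + (0.48×4.0495 + 0.52×2) = 3.98376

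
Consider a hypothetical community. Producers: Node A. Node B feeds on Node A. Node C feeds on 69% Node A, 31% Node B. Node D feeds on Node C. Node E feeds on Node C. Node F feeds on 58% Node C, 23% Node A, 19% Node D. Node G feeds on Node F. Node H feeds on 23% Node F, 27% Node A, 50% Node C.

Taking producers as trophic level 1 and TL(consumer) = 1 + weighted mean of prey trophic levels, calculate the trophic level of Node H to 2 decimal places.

3.16

Node B: 1 + 1 = 2
Node C: 1 + (0.69×1 + 0.31×2) = 2.31
Node D: 1 + 2.31 = 3.31
Node E: 1 + 2.31 = 3.31
Node F: 1 + (0.58×2.31 + 0.23×1 + 0.19×3.31) = 3.1987
Node G: 1 + 3.1987 = 4.1987
Node H: 1 + (0.23×3.1987 + 0.27×1 + 0.5×2.31) = 3.160701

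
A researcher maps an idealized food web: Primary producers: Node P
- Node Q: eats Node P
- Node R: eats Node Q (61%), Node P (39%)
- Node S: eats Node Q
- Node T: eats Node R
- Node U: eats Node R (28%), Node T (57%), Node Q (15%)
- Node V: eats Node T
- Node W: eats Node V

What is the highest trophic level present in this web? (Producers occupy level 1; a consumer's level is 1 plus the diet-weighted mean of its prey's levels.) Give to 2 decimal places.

5.61

Node Q: 1 + 1 = 2
Node R: 1 + (0.61×2 + 0.39×1) = 2.61
Node S: 1 + 2 = 3
Node T: 1 + 2.61 = 3.61
Node U: 1 + (0.28×2.61 + 0.57×3.61 + 0.15×2) = 4.0885
Node V: 1 + 3.61 = 4.61
Node W: 1 + 4.61 = 5.61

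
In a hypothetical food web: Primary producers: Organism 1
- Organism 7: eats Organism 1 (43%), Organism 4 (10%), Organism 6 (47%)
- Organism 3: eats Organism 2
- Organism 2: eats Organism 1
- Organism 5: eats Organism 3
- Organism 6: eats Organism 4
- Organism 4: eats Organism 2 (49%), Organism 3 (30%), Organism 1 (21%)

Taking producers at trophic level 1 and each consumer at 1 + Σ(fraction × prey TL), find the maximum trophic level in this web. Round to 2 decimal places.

4.09

Organism 2: 1 + 1 = 2
Organism 3: 1 + 2 = 3
Organism 4: 1 + (0.49×2 + 0.3×3 + 0.21×1) = 3.09
Organism 5: 1 + 3 = 4
Organism 6: 1 + 3.09 = 4.09
Organism 7: 1 + (0.43×1 + 0.1×3.09 + 0.47×4.09) = 3.6613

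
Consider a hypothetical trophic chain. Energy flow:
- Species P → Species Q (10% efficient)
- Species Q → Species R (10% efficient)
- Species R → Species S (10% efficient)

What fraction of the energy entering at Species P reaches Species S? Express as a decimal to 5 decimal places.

0.00100

Product of link efficiencies: 0.1 × 0.1 × 0.1 = 0.001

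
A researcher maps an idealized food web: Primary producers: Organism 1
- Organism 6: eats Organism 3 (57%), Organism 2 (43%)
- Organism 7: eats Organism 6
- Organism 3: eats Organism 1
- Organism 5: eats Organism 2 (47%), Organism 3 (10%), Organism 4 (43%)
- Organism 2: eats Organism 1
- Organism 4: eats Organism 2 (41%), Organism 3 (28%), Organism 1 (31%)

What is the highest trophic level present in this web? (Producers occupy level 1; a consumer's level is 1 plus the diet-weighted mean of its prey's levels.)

4

Organism 2: 1 + 1 = 2
Organism 3: 1 + 1 = 2
Organism 4: 1 + (0.41×2 + 0.28×2 + 0.31×1) = 2.69
Organism 5: 1 + (0.47×2 + 0.1×2 + 0.43×2.69) = 3.2967
Organism 6: 1 + (0.57×2 + 0.43×2) = 3
Organism 7: 1 + 3 = 4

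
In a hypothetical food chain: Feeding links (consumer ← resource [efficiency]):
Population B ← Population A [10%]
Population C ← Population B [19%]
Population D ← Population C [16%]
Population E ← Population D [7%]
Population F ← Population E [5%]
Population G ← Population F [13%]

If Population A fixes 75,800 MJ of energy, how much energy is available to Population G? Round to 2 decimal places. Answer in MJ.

0.10 MJ

Population B: 75800 × 0.1 = 7580 MJ
Population C: 7580 × 0.19 = 1440.2 MJ
Population D: 1440.2 × 0.16 = 230.432 MJ
Population E: 230.432 × 0.07 = 16.13024 MJ
Population F: 16.13024 × 0.05 = 0.806512 MJ
Population G: 0.806512 × 0.13 = 0.10484656 MJ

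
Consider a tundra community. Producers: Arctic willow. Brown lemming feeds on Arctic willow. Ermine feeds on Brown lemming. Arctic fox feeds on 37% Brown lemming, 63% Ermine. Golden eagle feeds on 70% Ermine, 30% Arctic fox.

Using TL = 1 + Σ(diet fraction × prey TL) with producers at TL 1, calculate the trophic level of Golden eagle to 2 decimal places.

Brown lemming: 1 + 1 = 2
Ermine: 1 + 2 = 3
Arctic fox: 1 + (0.37×2 + 0.63×3) = 3.63
Golden eagle: 1 + (0.7×3 + 0.3×3.63) = 4.189

4.19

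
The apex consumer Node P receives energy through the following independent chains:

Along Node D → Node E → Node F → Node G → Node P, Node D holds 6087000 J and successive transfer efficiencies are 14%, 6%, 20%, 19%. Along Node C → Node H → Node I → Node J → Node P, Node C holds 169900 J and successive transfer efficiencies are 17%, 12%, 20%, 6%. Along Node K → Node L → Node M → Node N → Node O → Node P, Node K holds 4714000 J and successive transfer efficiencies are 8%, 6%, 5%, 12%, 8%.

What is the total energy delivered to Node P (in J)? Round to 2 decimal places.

Via Node D: 6087000 × 0.14 × 0.06 × 0.2 × 0.19 = 1942.9704 J
Via Node C: 169900 × 0.17 × 0.12 × 0.2 × 0.06 = 41.59152 J
Via Node K: 4714000 × 0.08 × 0.06 × 0.05 × 0.12 × 0.08 = 10.861056 J
Total at Node P: 1942.9704 + 41.59152 + 10.861056 = 1995.422976 J

1995.42 J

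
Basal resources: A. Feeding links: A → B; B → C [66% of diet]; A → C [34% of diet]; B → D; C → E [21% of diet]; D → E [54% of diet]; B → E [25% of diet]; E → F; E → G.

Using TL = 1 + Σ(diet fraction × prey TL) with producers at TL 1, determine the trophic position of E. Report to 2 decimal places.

B: 1 + 1 = 2
C: 1 + (0.66×2 + 0.34×1) = 2.66
D: 1 + 2 = 3
E: 1 + (0.21×2.66 + 0.54×3 + 0.25×2) = 3.6786
F: 1 + 3.6786 = 4.6786
G: 1 + 3.6786 = 4.6786

3.68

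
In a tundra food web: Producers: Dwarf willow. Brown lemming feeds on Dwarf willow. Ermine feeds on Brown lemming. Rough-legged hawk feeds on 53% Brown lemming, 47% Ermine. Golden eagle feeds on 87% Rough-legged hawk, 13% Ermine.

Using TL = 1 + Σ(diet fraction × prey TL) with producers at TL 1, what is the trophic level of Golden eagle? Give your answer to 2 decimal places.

4.41

Brown lemming: 1 + 1 = 2
Ermine: 1 + 2 = 3
Rough-legged hawk: 1 + (0.53×2 + 0.47×3) = 3.47
Golden eagle: 1 + (0.87×3.47 + 0.13×3) = 4.4089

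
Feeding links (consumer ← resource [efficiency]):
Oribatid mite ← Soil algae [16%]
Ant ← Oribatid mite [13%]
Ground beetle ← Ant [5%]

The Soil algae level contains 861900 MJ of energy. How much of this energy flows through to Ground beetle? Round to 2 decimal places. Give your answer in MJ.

Oribatid mite: 861900 × 0.16 = 137904 MJ
Ant: 137904 × 0.13 = 17927.52 MJ
Ground beetle: 17927.52 × 0.05 = 896.376 MJ

896.38 MJ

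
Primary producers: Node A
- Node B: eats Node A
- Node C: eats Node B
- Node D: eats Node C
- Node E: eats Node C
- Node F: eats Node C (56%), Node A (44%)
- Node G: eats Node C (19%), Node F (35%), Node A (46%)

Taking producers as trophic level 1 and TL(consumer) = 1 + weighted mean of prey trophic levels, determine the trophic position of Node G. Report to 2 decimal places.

3.12

Node B: 1 + 1 = 2
Node C: 1 + 2 = 3
Node D: 1 + 3 = 4
Node E: 1 + 3 = 4
Node F: 1 + (0.56×3 + 0.44×1) = 3.12
Node G: 1 + (0.19×3 + 0.35×3.12 + 0.46×1) = 3.122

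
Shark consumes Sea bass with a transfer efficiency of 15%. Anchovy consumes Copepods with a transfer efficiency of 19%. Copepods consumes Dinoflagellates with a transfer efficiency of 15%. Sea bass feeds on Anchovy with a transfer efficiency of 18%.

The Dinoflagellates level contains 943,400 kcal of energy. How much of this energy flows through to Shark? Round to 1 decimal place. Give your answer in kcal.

Copepods: 943400 × 0.15 = 141510 kcal
Anchovy: 141510 × 0.19 = 26886.9 kcal
Sea bass: 26886.9 × 0.18 = 4839.642 kcal
Shark: 4839.642 × 0.15 = 725.9463 kcal

725.9 kcal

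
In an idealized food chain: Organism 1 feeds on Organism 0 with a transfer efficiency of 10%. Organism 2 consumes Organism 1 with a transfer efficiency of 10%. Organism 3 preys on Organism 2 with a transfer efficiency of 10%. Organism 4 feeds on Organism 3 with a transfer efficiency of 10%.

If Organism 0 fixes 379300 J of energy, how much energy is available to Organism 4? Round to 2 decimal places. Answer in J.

Organism 1: 379300 × 0.1 = 37930 J
Organism 2: 37930 × 0.1 = 3793 J
Organism 3: 3793 × 0.1 = 379.3 J
Organism 4: 379.3 × 0.1 = 37.93 J

37.93 J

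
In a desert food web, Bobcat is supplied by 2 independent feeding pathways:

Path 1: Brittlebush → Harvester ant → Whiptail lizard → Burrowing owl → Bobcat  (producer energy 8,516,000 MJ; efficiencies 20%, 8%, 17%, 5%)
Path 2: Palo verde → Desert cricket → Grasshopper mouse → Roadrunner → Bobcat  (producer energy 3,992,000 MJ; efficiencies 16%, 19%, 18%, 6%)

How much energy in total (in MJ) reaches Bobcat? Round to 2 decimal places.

2468.83 MJ

Path 1: 8516000 × 0.2 × 0.08 × 0.17 × 0.05 = 1158.176 MJ
Path 2: 3992000 × 0.16 × 0.19 × 0.18 × 0.06 = 1310.65344 MJ
Total at Bobcat: 1158.176 + 1310.65344 = 2468.82944 MJ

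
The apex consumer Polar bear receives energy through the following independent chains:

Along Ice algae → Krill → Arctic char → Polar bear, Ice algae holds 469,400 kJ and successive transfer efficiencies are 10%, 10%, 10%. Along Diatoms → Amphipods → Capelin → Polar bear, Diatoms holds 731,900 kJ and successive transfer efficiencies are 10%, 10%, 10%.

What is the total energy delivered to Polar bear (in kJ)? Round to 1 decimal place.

1201.3 kJ

Via Ice algae: 469400 × 0.1 × 0.1 × 0.1 = 469.4 kJ
Via Diatoms: 731900 × 0.1 × 0.1 × 0.1 = 731.9 kJ
Total at Polar bear: 469.4 + 731.9 = 1201.3 kJ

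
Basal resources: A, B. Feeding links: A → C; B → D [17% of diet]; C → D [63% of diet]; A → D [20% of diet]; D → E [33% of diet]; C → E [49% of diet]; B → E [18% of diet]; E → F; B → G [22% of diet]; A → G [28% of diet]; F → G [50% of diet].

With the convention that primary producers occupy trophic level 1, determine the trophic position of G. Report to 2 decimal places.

3.51

C: 1 + 1 = 2
D: 1 + (0.17×1 + 0.63×2 + 0.2×1) = 2.63
E: 1 + (0.33×2.63 + 0.49×2 + 0.18×1) = 3.0279
F: 1 + 3.0279 = 4.0279
G: 1 + (0.22×1 + 0.28×1 + 0.5×4.0279) = 3.51395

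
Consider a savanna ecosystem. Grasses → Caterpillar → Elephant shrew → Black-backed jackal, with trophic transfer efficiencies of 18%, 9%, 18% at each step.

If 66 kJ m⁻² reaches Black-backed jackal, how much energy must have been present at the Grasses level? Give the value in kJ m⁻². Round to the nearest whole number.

Cumulative transfer efficiency: 0.18 × 0.09 × 0.18 = 0.002916
Grasses energy = 66 / 0.002916 = 22634 kJ m⁻²

22634 kJ m⁻²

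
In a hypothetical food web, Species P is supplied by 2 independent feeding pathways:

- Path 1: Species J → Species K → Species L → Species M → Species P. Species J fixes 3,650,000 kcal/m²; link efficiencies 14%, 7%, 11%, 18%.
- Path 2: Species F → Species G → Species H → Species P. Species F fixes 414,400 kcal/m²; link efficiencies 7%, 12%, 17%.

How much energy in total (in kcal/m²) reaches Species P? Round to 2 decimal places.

1300.01 kcal/m²

Path 1: 3650000 × 0.14 × 0.07 × 0.11 × 0.18 = 708.246 kcal/m²
Path 2: 414400 × 0.07 × 0.12 × 0.17 = 591.7632 kcal/m²
Total at Species P: 708.246 + 591.7632 = 1300.0092 kcal/m²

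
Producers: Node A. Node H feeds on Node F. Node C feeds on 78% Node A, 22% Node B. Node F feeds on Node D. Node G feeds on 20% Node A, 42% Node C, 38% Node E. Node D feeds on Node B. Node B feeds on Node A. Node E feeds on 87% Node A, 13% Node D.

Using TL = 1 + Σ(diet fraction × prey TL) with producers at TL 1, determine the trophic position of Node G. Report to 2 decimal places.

Node B: 1 + 1 = 2
Node C: 1 + (0.78×1 + 0.22×2) = 2.22
Node D: 1 + 2 = 3
Node E: 1 + (0.87×1 + 0.13×3) = 2.26
Node F: 1 + 3 = 4
Node G: 1 + (0.2×1 + 0.42×2.22 + 0.38×2.26) = 2.9912
Node H: 1 + 4 = 5

2.99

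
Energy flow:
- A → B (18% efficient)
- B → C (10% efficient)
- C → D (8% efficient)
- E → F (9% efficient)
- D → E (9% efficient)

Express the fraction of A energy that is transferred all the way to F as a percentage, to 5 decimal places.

0.00117%

Product of link efficiencies: 0.18 × 0.1 × 0.08 × 0.09 × 0.09 = 0.000011664
As a percentage: 0.000011664 × 100 = 0.00117%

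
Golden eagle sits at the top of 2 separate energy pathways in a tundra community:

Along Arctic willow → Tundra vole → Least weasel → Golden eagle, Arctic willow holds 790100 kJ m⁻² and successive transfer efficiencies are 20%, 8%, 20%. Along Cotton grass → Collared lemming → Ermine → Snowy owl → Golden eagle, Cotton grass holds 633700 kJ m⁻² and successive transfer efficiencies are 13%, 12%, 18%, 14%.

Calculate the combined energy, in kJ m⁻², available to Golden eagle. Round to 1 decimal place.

Via Arctic willow: 790100 × 0.2 × 0.08 × 0.2 = 2528.32 kJ m⁻²
Via Cotton grass: 633700 × 0.13 × 0.12 × 0.18 × 0.14 = 249.120144 kJ m⁻²
Total at Golden eagle: 2528.32 + 249.120144 = 2777.440144 kJ m⁻²

2777.4 kJ m⁻²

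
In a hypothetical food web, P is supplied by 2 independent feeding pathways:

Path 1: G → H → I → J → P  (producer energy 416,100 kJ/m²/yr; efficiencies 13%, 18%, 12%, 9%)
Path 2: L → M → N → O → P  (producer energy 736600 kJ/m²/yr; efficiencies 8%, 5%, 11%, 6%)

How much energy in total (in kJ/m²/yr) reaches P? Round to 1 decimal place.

124.6 kJ/m²/yr

Path 1: 416100 × 0.13 × 0.18 × 0.12 × 0.09 = 105.156792 kJ/m²/yr
Path 2: 736600 × 0.08 × 0.05 × 0.11 × 0.06 = 19.44624 kJ/m²/yr
Total at P: 105.156792 + 19.44624 = 124.603032 kJ/m²/yr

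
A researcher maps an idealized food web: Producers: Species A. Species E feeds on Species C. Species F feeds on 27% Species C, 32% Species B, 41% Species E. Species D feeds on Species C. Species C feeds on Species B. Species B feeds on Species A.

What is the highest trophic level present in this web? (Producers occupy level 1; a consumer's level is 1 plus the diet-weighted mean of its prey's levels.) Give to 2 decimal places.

Species B: 1 + 1 = 2
Species C: 1 + 2 = 3
Species D: 1 + 3 = 4
Species E: 1 + 3 = 4
Species F: 1 + (0.27×3 + 0.32×2 + 0.41×4) = 4.09

4.09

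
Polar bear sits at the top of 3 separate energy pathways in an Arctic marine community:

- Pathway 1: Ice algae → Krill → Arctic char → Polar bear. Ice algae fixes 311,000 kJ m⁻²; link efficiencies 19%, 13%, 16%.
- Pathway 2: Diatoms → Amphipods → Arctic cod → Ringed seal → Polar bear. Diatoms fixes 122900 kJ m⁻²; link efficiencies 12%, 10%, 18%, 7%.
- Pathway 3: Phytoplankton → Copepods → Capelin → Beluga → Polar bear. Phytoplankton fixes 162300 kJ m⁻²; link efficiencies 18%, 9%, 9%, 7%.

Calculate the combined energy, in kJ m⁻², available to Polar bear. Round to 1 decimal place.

Pathway 1: 311000 × 0.19 × 0.13 × 0.16 = 1229.072 kJ m⁻²
Pathway 2: 122900 × 0.12 × 0.1 × 0.18 × 0.07 = 18.58248 kJ m⁻²
Pathway 3: 162300 × 0.18 × 0.09 × 0.09 × 0.07 = 16.564338 kJ m⁻²
Total at Polar bear: 1229.072 + 18.58248 + 16.564338 = 1264.218818 kJ m⁻²

1264.2 kJ m⁻²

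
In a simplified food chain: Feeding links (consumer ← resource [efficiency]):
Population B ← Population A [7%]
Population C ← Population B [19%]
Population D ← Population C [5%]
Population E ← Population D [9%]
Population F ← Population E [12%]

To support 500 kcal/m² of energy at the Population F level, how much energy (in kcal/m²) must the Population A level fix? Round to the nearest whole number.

69618491 kcal/m²

Cumulative transfer efficiency: 0.07 × 0.19 × 0.05 × 0.09 × 0.12 = 0.000007182
Population A energy = 500 / 0.000007182 = 69618491 kcal/m²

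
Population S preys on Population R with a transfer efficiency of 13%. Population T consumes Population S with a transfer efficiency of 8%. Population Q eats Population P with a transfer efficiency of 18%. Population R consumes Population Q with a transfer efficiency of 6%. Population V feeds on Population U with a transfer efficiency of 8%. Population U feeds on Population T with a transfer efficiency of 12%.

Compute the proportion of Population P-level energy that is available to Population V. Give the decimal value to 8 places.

0.00000108

Product of link efficiencies: 0.18 × 0.06 × 0.13 × 0.08 × 0.12 × 0.08 = 0.000001078272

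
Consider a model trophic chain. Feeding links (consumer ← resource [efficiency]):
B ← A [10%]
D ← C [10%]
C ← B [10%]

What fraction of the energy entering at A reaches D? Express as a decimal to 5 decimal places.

0.00100

Product of link efficiencies: 0.1 × 0.1 × 0.1 = 0.001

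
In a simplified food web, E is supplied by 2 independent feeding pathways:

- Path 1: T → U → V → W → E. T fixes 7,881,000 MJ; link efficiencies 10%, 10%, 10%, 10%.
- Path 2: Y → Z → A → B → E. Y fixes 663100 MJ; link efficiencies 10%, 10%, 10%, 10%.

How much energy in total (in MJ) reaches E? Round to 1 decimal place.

Path 1: 7881000 × 0.1 × 0.1 × 0.1 × 0.1 = 788.1 MJ
Path 2: 663100 × 0.1 × 0.1 × 0.1 × 0.1 = 66.31 MJ
Total at E: 788.1 + 66.31 = 854.41 MJ

854.4 MJ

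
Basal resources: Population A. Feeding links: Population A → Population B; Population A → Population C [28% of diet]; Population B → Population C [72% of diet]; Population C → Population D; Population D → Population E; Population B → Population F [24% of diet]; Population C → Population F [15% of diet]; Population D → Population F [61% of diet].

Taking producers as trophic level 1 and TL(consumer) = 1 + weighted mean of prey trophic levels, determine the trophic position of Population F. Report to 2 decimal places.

4.16

Population B: 1 + 1 = 2
Population C: 1 + (0.28×1 + 0.72×2) = 2.72
Population D: 1 + 2.72 = 3.72
Population E: 1 + 3.72 = 4.72
Population F: 1 + (0.24×2 + 0.15×2.72 + 0.61×3.72) = 4.1572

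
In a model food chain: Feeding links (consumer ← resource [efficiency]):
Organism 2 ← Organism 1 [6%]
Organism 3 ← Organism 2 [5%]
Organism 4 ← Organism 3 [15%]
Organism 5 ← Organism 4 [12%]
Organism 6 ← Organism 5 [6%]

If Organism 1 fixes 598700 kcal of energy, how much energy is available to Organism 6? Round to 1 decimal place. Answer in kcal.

Organism 2: 598700 × 0.06 = 35922 kcal
Organism 3: 35922 × 0.05 = 1796.1 kcal
Organism 4: 1796.1 × 0.15 = 269.415 kcal
Organism 5: 269.415 × 0.12 = 32.3298 kcal
Organism 6: 32.3298 × 0.06 = 1.939788 kcal

1.9 kcal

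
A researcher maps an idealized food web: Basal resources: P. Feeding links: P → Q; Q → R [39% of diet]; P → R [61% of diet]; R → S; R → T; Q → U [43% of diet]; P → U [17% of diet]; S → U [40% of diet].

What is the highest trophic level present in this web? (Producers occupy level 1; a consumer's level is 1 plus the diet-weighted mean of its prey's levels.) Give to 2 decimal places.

Q: 1 + 1 = 2
R: 1 + (0.39×2 + 0.61×1) = 2.39
S: 1 + 2.39 = 3.39
T: 1 + 2.39 = 3.39
U: 1 + (0.43×2 + 0.17×1 + 0.4×3.39) = 3.386

3.39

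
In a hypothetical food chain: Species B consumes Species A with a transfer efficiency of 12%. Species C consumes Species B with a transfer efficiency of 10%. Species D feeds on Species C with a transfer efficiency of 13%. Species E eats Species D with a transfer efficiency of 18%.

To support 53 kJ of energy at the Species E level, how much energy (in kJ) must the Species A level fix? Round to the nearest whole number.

188746 kJ

Cumulative transfer efficiency: 0.12 × 0.1 × 0.13 × 0.18 = 0.0002808
Species A energy = 53 / 0.0002808 = 188746 kJ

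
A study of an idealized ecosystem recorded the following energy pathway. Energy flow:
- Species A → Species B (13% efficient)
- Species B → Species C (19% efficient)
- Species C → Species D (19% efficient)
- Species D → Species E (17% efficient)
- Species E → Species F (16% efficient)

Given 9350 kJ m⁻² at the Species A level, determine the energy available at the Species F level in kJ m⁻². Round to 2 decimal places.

Species B: 9350 × 0.13 = 1215.5 kJ m⁻²
Species C: 1215.5 × 0.19 = 230.945 kJ m⁻²
Species D: 230.945 × 0.19 = 43.87955 kJ m⁻²
Species E: 43.87955 × 0.17 = 7.4595235 kJ m⁻²
Species F: 7.4595235 × 0.16 = 1.19352376 kJ m⁻²

1.19 kJ m⁻²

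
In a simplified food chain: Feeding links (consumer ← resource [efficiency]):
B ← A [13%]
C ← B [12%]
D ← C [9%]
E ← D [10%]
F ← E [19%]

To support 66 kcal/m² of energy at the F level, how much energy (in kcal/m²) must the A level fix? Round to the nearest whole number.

Cumulative transfer efficiency: 0.13 × 0.12 × 0.09 × 0.1 × 0.19 = 0.000026676
A energy = 66 / 0.000026676 = 2474134 kcal/m²

2474134 kcal/m²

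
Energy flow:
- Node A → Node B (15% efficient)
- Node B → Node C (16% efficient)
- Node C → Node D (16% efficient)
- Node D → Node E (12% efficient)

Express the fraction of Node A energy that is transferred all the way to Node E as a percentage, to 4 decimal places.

Product of link efficiencies: 0.15 × 0.16 × 0.16 × 0.12 = 0.0004608
As a percentage: 0.0004608 × 100 = 0.0461%

0.0461%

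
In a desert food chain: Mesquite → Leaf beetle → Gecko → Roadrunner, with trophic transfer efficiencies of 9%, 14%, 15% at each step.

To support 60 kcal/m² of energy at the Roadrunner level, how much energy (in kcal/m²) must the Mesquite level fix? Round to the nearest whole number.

Cumulative transfer efficiency: 0.09 × 0.14 × 0.15 = 0.00189
Mesquite energy = 60 / 0.00189 = 31746 kcal/m²

31746 kcal/m²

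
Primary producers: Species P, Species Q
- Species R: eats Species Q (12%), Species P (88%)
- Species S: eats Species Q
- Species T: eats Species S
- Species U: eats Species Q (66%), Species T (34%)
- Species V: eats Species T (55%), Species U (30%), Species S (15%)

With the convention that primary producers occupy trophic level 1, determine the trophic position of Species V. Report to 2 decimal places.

3.75

Species R: 1 + (0.12×1 + 0.88×1) = 2
Species S: 1 + 1 = 2
Species T: 1 + 2 = 3
Species U: 1 + (0.66×1 + 0.34×3) = 2.68
Species V: 1 + (0.55×3 + 0.3×2.68 + 0.15×2) = 3.754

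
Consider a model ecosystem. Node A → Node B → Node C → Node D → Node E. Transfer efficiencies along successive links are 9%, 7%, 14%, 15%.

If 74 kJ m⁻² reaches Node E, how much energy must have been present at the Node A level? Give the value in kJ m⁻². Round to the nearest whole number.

559335 kJ m⁻²

Cumulative transfer efficiency: 0.09 × 0.07 × 0.14 × 0.15 = 0.0001323
Node A energy = 74 / 0.0001323 = 559335 kJ m⁻²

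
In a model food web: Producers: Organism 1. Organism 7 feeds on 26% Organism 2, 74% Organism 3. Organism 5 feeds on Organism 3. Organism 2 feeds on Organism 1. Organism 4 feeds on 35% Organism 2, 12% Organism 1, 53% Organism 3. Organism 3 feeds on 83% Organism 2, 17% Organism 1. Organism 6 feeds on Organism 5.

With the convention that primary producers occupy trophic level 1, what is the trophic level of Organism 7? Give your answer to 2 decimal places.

3.61

Organism 2: 1 + 1 = 2
Organism 3: 1 + (0.83×2 + 0.17×1) = 2.83
Organism 4: 1 + (0.35×2 + 0.12×1 + 0.53×2.83) = 3.3199
Organism 5: 1 + 2.83 = 3.83
Organism 6: 1 + 3.83 = 4.83
Organism 7: 1 + (0.26×2 + 0.74×2.83) = 3.6142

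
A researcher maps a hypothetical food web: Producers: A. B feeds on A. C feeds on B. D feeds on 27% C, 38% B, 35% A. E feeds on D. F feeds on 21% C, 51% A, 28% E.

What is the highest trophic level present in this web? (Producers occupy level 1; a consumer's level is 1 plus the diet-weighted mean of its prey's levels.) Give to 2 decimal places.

B: 1 + 1 = 2
C: 1 + 2 = 3
D: 1 + (0.27×3 + 0.38×2 + 0.35×1) = 2.92
E: 1 + 2.92 = 3.92
F: 1 + (0.21×3 + 0.51×1 + 0.28×3.92) = 3.2376

3.92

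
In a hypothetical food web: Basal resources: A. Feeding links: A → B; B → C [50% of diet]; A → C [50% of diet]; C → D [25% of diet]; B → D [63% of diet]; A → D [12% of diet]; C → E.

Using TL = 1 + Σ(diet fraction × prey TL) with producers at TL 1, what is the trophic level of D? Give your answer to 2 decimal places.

B: 1 + 1 = 2
C: 1 + (0.5×2 + 0.5×1) = 2.5
D: 1 + (0.25×2.5 + 0.63×2 + 0.12×1) = 3.005
E: 1 + 2.5 = 3.5

3.01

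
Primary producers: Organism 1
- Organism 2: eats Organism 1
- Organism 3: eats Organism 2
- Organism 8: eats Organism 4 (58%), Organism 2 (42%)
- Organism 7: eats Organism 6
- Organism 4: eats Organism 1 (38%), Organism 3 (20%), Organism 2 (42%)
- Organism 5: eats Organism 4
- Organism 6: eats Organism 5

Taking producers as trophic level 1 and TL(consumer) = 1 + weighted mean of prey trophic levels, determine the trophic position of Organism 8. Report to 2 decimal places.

3.48

Organism 2: 1 + 1 = 2
Organism 3: 1 + 2 = 3
Organism 4: 1 + (0.38×1 + 0.2×3 + 0.42×2) = 2.82
Organism 5: 1 + 2.82 = 3.82
Organism 6: 1 + 3.82 = 4.82
Organism 7: 1 + 4.82 = 5.82
Organism 8: 1 + (0.58×2.82 + 0.42×2) = 3.4756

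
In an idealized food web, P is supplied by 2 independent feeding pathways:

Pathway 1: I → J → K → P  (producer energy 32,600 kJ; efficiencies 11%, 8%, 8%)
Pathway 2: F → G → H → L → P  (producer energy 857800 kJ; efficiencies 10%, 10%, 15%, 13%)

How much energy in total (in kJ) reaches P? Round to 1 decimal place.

Pathway 1: 32600 × 0.11 × 0.08 × 0.08 = 22.9504 kJ
Pathway 2: 857800 × 0.1 × 0.1 × 0.15 × 0.13 = 167.271 kJ
Total at P: 22.9504 + 167.271 = 190.2214 kJ

190.2 kJ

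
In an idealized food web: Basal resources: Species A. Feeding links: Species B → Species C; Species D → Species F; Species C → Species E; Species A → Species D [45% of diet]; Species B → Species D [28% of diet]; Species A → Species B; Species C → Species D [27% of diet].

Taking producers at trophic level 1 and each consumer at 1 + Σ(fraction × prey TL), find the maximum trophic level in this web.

Species B: 1 + 1 = 2
Species C: 1 + 2 = 3
Species D: 1 + (0.45×1 + 0.27×3 + 0.28×2) = 2.82
Species E: 1 + 3 = 4
Species F: 1 + 2.82 = 3.82

4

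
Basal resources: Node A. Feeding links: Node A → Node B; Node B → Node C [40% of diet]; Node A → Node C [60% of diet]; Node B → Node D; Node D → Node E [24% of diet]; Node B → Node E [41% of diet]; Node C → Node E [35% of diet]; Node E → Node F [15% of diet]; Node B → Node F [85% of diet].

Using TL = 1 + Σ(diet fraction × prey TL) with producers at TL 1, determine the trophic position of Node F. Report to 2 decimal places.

3.21

Node B: 1 + 1 = 2
Node C: 1 + (0.4×2 + 0.6×1) = 2.4
Node D: 1 + 2 = 3
Node E: 1 + (0.24×3 + 0.41×2 + 0.35×2.4) = 3.38
Node F: 1 + (0.15×3.38 + 0.85×2) = 3.207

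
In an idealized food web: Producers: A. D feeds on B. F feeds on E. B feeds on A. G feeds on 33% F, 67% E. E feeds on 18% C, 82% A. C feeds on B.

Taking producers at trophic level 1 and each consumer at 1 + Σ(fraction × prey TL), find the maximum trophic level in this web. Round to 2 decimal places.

B: 1 + 1 = 2
C: 1 + 2 = 3
D: 1 + 2 = 3
E: 1 + (0.18×3 + 0.82×1) = 2.36
F: 1 + 2.36 = 3.36
G: 1 + (0.33×3.36 + 0.67×2.36) = 3.69

3.69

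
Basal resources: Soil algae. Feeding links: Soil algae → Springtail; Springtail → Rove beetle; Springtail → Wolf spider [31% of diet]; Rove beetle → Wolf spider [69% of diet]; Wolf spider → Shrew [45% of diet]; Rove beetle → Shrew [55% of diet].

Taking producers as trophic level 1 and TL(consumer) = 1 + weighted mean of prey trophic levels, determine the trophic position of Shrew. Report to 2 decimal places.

4.31

Springtail: 1 + 1 = 2
Rove beetle: 1 + 2 = 3
Wolf spider: 1 + (0.31×2 + 0.69×3) = 3.69
Shrew: 1 + (0.45×3.69 + 0.55×3) = 4.3105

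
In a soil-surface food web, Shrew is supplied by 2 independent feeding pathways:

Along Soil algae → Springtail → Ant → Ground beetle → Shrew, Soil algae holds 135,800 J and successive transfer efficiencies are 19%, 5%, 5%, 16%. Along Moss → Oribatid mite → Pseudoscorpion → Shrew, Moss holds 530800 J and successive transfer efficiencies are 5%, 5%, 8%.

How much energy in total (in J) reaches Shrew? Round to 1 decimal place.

116.5 J

Via Soil algae: 135800 × 0.19 × 0.05 × 0.05 × 0.16 = 10.3208 J
Via Moss: 530800 × 0.05 × 0.05 × 0.08 = 106.16 J
Total at Shrew: 10.3208 + 106.16 = 116.4808 J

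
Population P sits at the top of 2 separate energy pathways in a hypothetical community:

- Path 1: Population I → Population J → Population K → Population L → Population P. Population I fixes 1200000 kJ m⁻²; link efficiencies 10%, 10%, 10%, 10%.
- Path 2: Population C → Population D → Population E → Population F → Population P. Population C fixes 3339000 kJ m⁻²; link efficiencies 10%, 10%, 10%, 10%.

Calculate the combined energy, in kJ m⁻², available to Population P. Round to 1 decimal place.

453.9 kJ m⁻²

Path 1: 1200000 × 0.1 × 0.1 × 0.1 × 0.1 = 120 kJ m⁻²
Path 2: 3339000 × 0.1 × 0.1 × 0.1 × 0.1 = 333.9 kJ m⁻²
Total at Population P: 120 + 333.9 = 453.9 kJ m⁻²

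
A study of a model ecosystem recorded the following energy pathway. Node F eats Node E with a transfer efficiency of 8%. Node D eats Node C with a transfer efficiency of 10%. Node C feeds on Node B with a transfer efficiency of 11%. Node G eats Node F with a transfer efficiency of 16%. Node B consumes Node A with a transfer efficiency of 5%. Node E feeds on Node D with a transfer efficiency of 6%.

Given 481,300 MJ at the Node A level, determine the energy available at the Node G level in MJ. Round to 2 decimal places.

0.20 MJ

Node B: 481300 × 0.05 = 24065 MJ
Node C: 24065 × 0.11 = 2647.15 MJ
Node D: 2647.15 × 0.1 = 264.715 MJ
Node E: 264.715 × 0.06 = 15.8829 MJ
Node F: 15.8829 × 0.08 = 1.270632 MJ
Node G: 1.270632 × 0.16 = 0.20330112 MJ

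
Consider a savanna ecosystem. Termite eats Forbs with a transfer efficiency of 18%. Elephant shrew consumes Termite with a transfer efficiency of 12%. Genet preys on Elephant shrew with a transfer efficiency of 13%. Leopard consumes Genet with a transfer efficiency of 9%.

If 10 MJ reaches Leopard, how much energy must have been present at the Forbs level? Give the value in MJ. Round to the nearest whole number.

39569 MJ

Cumulative transfer efficiency: 0.18 × 0.12 × 0.13 × 0.09 = 0.00025272
Forbs energy = 10 / 0.00025272 = 39569 MJ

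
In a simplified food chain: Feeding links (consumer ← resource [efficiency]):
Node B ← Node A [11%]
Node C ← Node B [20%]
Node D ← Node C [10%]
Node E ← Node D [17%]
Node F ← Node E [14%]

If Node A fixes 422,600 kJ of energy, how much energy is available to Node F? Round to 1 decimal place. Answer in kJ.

Node B: 422600 × 0.11 = 46486 kJ
Node C: 46486 × 0.2 = 9297.2 kJ
Node D: 9297.2 × 0.1 = 929.72 kJ
Node E: 929.72 × 0.17 = 158.0524 kJ
Node F: 158.0524 × 0.14 = 22.127336 kJ

22.1 kJ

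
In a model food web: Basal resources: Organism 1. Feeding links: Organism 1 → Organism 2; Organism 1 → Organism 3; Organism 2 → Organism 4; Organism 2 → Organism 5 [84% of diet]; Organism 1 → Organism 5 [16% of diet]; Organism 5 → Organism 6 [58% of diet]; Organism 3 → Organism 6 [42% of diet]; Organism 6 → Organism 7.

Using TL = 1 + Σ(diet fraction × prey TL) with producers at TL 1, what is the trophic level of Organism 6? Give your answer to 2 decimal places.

3.49

Organism 2: 1 + 1 = 2
Organism 3: 1 + 1 = 2
Organism 4: 1 + 2 = 3
Organism 5: 1 + (0.84×2 + 0.16×1) = 2.84
Organism 6: 1 + (0.58×2.84 + 0.42×2) = 3.4872
Organism 7: 1 + 3.4872 = 4.4872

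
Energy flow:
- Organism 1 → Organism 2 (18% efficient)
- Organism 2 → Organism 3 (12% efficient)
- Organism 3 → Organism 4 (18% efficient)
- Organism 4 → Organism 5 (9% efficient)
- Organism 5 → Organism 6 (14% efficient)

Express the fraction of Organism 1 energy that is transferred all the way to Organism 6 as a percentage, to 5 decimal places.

0.00490%

Product of link efficiencies: 0.18 × 0.12 × 0.18 × 0.09 × 0.14 = 0.0000489888
As a percentage: 0.0000489888 × 100 = 0.00490%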